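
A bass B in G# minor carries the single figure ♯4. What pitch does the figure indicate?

E#

Counting 3 letter steps above B lands on E; in G# minor, that letter is E.
The #4 figure raises it a semitone, giving E#.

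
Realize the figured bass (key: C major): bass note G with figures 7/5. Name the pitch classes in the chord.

G, B, D, F

The written figures 7/5 are shorthand for 7/5/3: the 3 is implied.
A third above G in this key is B.
A fifth above G in this key is D.
A seventh above G in this key is F.
Together with the bass G, this spells G dominant seventh in root position.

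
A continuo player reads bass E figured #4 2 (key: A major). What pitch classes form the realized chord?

E, F#, A#, C#

The written figures #4 2 are shorthand for 6/4/2: the 6 is implied.
A second above E in this key is F#.
A fourth above E in this key is A, raised to A# by the sharp.
A sixth above E in this key is C#.
Together with the bass E, this spells F# dominant seventh in third inversion.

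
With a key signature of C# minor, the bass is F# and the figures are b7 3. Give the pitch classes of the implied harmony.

The written figures b7 3 are shorthand for 7/5/3: the 5 is implied.
A third above F# in this key is A.
A fifth above F# in this key is C#.
A seventh above F# in this key is E, lowered to Eb by the flat.

F#, A, C#, Eb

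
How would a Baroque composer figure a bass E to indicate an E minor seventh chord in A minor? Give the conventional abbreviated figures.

E is the root of E minor seventh, so the chord is in root position.
A seventh chord in root position is figured 7/5/3, conventionally abbreviated 7.

7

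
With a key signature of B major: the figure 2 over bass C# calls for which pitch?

D#

Counting 1 letter step above C# lands on D; in B major, that letter is D#.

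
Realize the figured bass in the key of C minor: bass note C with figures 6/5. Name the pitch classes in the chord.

The written figures 6/5 are shorthand for 6/5/3: the 3 is implied.
A third above C in this key is Eb.
A fifth above C in this key is G.
A sixth above C in this key is Ab.
Together with the bass C, this spells Ab major seventh in first inversion.

C, Eb, G, Ab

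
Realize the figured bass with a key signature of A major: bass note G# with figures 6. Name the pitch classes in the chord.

G#, B, E

The written figures 6 are shorthand for 6/3: the 3 is implied.
A third above G# in this key is B.
A sixth above G# in this key is E.
Together with the bass G#, this spells E major in first inversion.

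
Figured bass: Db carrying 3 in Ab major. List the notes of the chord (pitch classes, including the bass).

The written figures 3 are shorthand for 5/3: the 5 is implied.
A third above Db in this key is F.
A fifth above Db in this key is Ab.
Together with the bass Db, this spells Db major in root position.

Db, F, Ab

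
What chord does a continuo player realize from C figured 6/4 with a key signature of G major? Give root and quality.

F# diminished

The figures 6/4 indicate a triad in second inversion.
In second inversion the root lies a fourth above the bass: a fourth above C in G major is F#.
The chord tones are C, F#, A, giving F# diminished.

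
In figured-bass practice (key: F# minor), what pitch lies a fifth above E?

B

Counting 4 letter steps above E lands on B; in F# minor, that letter is B.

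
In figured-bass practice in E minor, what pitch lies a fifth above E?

B

Counting 4 letter steps above E lands on B; in E minor, that letter is B.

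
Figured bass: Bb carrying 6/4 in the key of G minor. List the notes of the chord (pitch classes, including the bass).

A fourth above Bb in this key is Eb.
A sixth above Bb in this key is G.
Together with the bass Bb, this spells Eb major in second inversion.

Bb, Eb, G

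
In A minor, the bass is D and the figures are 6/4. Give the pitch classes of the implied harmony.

A fourth above D in this key is G.
A sixth above D in this key is B.
Together with the bass D, this spells G major in second inversion.

D, G, B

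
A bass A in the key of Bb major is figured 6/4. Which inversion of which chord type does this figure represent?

triad, second inversion

Intervals of 6/4 above the bass form a triad; the bass is the fifth, so this is second inversion.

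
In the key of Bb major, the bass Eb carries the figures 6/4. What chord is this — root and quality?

The figures 6/4 indicate a triad in second inversion.
In second inversion the root lies a fourth above the bass: a fourth above Eb in Bb major is A.
The chord tones are Eb, A, C, giving A diminished.

A diminished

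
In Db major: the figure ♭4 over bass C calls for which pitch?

Counting 3 letter steps above C lands on F; in Db major, that letter is F.
The b4 figure lowers it a semitone, giving Fb.

Fb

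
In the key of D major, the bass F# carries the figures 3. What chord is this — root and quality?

The figures 3 indicate a triad in root position.
In root position the bass is the root, so the root is F#.
The chord tones are F#, A, C#, giving F# minor.

F# minor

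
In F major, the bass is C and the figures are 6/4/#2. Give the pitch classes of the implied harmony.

A second above C in this key is D, raised to D# by the sharp.
A fourth above C in this key is F.
A sixth above C in this key is A.

C, D#, F, A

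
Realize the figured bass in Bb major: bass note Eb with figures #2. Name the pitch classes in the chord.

The written figures #2 are shorthand for 6/4/2: the 6/4 are implied.
A second above Eb in this key is F, raised to F# by the sharp.
A fourth above Eb in this key is A.
A sixth above Eb in this key is C.
Together with the bass Eb, this spells F# diminished seventh in third inversion.

Eb, F#, A, C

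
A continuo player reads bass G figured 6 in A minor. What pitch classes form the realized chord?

G, B, E

The written figures 6 are shorthand for 6/3: the 3 is implied.
A third above G in this key is B.
A sixth above G in this key is E.
Together with the bass G, this spells E minor in first inversion.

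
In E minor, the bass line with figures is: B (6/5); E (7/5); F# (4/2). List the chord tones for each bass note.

B, D, F#, G | E, G, B, D | F#, G, B, D

B (6/5/3): B, D, F#, G.
E (7/5/3): E, G, B, D.
F# (6/4/2): F#, G, B, D.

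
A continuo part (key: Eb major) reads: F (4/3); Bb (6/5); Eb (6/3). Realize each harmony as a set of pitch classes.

F (6/4/3): F, Ab, Bb, D.
Bb (6/5/3): Bb, D, F, G.
Eb (6/3): Eb, G, C.

F, Ab, Bb, D | Bb, D, F, G | Eb, G, C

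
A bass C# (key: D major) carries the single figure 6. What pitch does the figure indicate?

A

Counting 5 letter steps above C# lands on A; in D major, that letter is A.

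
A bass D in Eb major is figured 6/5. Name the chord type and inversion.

6/5 is shorthand for 6/5/3.
Intervals of 6/5/3 above the bass form a seventh chord; the bass is the third, so this is first inversion.

seventh chord, first inversion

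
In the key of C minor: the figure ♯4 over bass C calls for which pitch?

F#

Counting 3 letter steps above C lands on F; in C minor, that letter is F.
The #4 figure raises it a semitone, giving F#.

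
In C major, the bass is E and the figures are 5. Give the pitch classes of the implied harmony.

The written figures 5 are shorthand for 5/3: the 3 is implied.
A third above E in this key is G.
A fifth above E in this key is B.
Together with the bass E, this spells E minor in root position.

E, G, B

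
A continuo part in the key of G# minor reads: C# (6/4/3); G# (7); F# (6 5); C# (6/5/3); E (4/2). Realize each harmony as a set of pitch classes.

C#, E, F#, A# | G#, B, D#, F# | F#, A#, C#, D# | C#, E, G#, A# | E, F#, A#, C#

C# (6/4/3): C#, E, F#, A#.
G# (7/5/3): G#, B, D#, F#.
F# (6/5/3): F#, A#, C#, D#.
C# (6/5/3): C#, E, G#, A#.
E (6/4/2): E, F#, A#, C#.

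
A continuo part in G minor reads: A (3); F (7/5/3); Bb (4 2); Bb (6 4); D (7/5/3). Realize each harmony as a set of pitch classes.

A, C, Eb | F, A, C, Eb | Bb, C, Eb, G | Bb, Eb, G | D, F, A, C

A (5/3): A, C, Eb.
F (7/5/3): F, A, C, Eb.
Bb (6/4/2): Bb, C, Eb, G.
Bb (6/4): Bb, Eb, G.
D (7/5/3): D, F, A, C.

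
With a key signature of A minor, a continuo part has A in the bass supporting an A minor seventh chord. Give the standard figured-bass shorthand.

A is the root of A minor seventh, so the chord is in root position.
A seventh chord in root position is figured 7/5/3, conventionally abbreviated 7.

7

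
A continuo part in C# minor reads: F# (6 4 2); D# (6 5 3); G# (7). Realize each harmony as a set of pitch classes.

F#, G#, B, D# | D#, F#, A, B | G#, B, D#, F#

F# (6/4/2): F#, G#, B, D#.
D# (6/5/3): D#, F#, A, B.
G# (7/5/3): G#, B, D#, F#.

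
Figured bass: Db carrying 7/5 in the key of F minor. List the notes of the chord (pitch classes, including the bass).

The written figures 7/5 are shorthand for 7/5/3: the 3 is implied.
A third above Db in this key is F.
A fifth above Db in this key is Ab.
A seventh above Db in this key is C.
Together with the bass Db, this spells Db major seventh in root position.

Db, F, Ab, C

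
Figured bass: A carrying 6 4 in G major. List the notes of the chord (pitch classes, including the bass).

A fourth above A in this key is D.
A sixth above A in this key is F#.
Together with the bass A, this spells D major in second inversion.

A, D, F#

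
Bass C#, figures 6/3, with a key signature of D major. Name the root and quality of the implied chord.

A major

The figures 6/3 indicate a triad in first inversion.
In first inversion the root lies a sixth above the bass: a sixth above C# in D major is A.
The chord tones are C#, E, A, giving A major.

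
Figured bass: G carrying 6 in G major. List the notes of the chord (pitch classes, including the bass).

The written figures 6 are shorthand for 6/3: the 3 is implied.
A third above G in this key is B.
A sixth above G in this key is E.
Together with the bass G, this spells E minor in first inversion.

G, B, E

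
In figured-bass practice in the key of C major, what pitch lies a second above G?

A

Counting 1 letter step above G lands on A; in C major, that letter is A.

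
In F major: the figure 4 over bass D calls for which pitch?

Counting 3 letter steps above D lands on G; in F major, that letter is G.

G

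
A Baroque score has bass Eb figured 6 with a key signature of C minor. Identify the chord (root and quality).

The figures 6 indicate a triad in first inversion.
In first inversion the root lies a sixth above the bass: a sixth above Eb in C minor is C.
The chord tones are Eb, G, C, giving C minor.

C minor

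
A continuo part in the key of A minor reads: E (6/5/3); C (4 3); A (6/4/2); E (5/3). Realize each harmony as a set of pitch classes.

E (6/5/3): E, G, B, C.
C (6/4/3): C, E, F, A.
A (6/4/2): A, B, D, F.
E (5/3): E, G, B.

E, G, B, C | C, E, F, A | A, B, D, F | E, G, B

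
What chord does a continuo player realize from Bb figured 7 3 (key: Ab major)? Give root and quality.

The figures 7 3 indicate a seventh chord in root position.
In root position the bass is the root, so the root is Bb.
The chord tones are Bb, Db, F, Ab, giving Bb minor seventh.

Bb minor seventh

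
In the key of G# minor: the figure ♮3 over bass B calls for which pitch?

D

Counting 2 letter steps above B lands on D; in G# minor, that letter is D#.
The ♮3 figure makes it natural, giving D.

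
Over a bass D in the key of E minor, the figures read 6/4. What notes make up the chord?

A fourth above D in this key is G.
A sixth above D in this key is B.
Together with the bass D, this spells G major in second inversion.

D, G, B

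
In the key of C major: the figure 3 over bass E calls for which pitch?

Counting 2 letter steps above E lands on G; in C major, that letter is G.

G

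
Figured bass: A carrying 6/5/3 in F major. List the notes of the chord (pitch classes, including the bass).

A, C, E, F

A third above A in this key is C.
A fifth above A in this key is E.
A sixth above A in this key is F.
Together with the bass A, this spells F major seventh in first inversion.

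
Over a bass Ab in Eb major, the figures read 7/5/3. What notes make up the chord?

A third above Ab in this key is C.
A fifth above Ab in this key is Eb.
A seventh above Ab in this key is G.
Together with the bass Ab, this spells Ab major seventh in root position.

Ab, C, Eb, G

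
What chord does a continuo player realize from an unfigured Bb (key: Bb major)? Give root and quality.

Bb major

An unfigured bass indicates a triad in root position.
In root position the bass is the root, so the root is Bb.
The chord tones are Bb, D, F, giving Bb major.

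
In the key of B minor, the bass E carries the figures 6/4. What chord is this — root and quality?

The figures 6/4 indicate a triad in second inversion.
In second inversion the root lies a fourth above the bass: a fourth above E in B minor is A.
The chord tones are E, A, C#, giving A major.

A major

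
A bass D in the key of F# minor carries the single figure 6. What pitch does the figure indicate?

B

Counting 5 letter steps above D lands on B; in F# minor, that letter is B.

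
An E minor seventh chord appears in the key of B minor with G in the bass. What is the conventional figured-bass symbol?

G is the third of E minor seventh, so the chord is in first inversion.
A seventh chord in first inversion is figured 6/5/3, conventionally abbreviated 6/5.

6/5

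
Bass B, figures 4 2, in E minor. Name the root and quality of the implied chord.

The figures 4 2 indicate a seventh chord in third inversion.
In third inversion the root lies a second above the bass: a second above B in E minor is C.
The chord tones are B, C, E, G, giving C major seventh.

C major seventh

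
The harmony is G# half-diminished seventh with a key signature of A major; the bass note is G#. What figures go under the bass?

7

G# is the root of G# half-diminished seventh, so the chord is in root position.
A seventh chord in root position is figured 7/5/3, conventionally abbreviated 7.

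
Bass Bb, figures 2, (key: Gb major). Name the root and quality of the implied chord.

The figures 2 indicate a seventh chord in third inversion.
In third inversion the root lies a second above the bass: a second above Bb in Gb major is Cb.
The chord tones are Bb, Cb, Eb, Gb, giving Cb major seventh.

Cb major seventh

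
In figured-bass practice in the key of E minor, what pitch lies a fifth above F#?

Counting 4 letter steps above F# lands on C; in E minor, that letter is C.

C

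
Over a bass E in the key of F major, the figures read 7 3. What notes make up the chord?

E, G, Bb, D

The written figures 7 3 are shorthand for 7/5/3: the 5 is implied.
A third above E in this key is G.
A fifth above E in this key is Bb.
A seventh above E in this key is D.
Together with the bass E, this spells E half-diminished seventh in root position.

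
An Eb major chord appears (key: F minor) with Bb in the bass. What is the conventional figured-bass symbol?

6/4

Bb is the fifth of Eb major, so the chord is in second inversion.
A triad in second inversion is figured 6/4, conventionally abbreviated 6/4.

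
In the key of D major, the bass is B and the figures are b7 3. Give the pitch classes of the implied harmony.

B, D, F#, Ab

The written figures b7 3 are shorthand for 7/5/3: the 5 is implied.
A third above B in this key is D.
A fifth above B in this key is F#.
A seventh above B in this key is A, lowered to Ab by the flat.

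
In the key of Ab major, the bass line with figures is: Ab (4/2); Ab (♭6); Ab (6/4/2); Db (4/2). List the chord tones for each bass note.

Ab, Bb, Db, F | Ab, C, Fb | Ab, Bb, Db, F | Db, Eb, G, Bb

Ab (6/4/2): Ab, Bb, Db, F.
Ab (b6/3): Ab, C, Fb.
Ab (6/4/2): Ab, Bb, Db, F.
Db (6/4/2): Db, Eb, G, Bb.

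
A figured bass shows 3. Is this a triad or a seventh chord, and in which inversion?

triad, root position

3 is shorthand for 5/3.
Intervals of 5/3 above the bass form a triad; the bass is the root, so this is root position.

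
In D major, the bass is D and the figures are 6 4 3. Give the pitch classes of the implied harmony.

A third above D in this key is F#.
A fourth above D in this key is G.
A sixth above D in this key is B.
Together with the bass D, this spells G major seventh in second inversion.

D, F#, G, B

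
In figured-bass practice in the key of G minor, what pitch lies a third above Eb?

Counting 2 letter steps above Eb lands on G; in G minor, that letter is G.

G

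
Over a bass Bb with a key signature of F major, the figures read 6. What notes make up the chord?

Bb, D, G

The written figures 6 are shorthand for 6/3: the 3 is implied.
A third above Bb in this key is D.
A sixth above Bb in this key is G.
Together with the bass Bb, this spells G minor in first inversion.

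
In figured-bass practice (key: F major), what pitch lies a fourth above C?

Counting 3 letter steps above C lands on F; in F major, that letter is F.

F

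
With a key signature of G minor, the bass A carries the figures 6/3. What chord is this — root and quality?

F major

The figures 6/3 indicate a triad in first inversion.
In first inversion the root lies a sixth above the bass: a sixth above A in G minor is F.
The chord tones are A, C, F, giving F major.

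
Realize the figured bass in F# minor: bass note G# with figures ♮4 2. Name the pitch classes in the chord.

The written figures ♮4 2 are shorthand for 6/4/2: the 6 is implied.
A second above G# in this key is A.
A fourth above G# in this key is C#, made natural (C) by the ♮ figure.
A sixth above G# in this key is E.
Together with the bass G#, this spells A minor-major seventh in third inversion.

G#, A, C, E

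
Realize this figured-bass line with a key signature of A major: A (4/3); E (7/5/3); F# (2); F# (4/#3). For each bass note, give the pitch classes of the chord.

A (6/4/3): A, C#, D, F#.
E (7/5/3): E, G#, B, D.
F# (6/4/2): F#, G#, B, D.
F# (6/4/#3): F#, A#, B, D.

A, C#, D, F# | E, G#, B, D | F#, G#, B, D | F#, A#, B, D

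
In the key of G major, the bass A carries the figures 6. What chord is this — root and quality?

F# diminished

The figures 6 indicate a triad in first inversion.
In first inversion the root lies a sixth above the bass: a sixth above A in G major is F#.
The chord tones are A, C, F#, giving F# diminished.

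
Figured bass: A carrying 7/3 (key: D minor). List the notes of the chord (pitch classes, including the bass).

A, C, E, G

The written figures 7/3 are shorthand for 7/5/3: the 5 is implied.
A third above A in this key is C.
A fifth above A in this key is E.
A seventh above A in this key is G.
Together with the bass A, this spells A minor seventh in root position.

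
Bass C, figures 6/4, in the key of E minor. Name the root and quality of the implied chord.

The figures 6/4 indicate a triad in second inversion.
In second inversion the root lies a fourth above the bass: a fourth above C in E minor is F#.
The chord tones are C, F#, A, giving F# diminished.

F# diminished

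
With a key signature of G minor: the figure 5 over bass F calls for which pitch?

Counting 4 letter steps above F lands on C; in G minor, that letter is C.

C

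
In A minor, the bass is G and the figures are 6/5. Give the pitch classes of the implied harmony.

The written figures 6/5 are shorthand for 6/5/3: the 3 is implied.
A third above G in this key is B.
A fifth above G in this key is D.
A sixth above G in this key is E.
Together with the bass G, this spells E minor seventh in first inversion.

G, B, D, E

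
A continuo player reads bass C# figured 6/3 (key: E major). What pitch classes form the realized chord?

C#, E, A

A third above C# in this key is E.
A sixth above C# in this key is A.
Together with the bass C#, this spells A major in first inversion.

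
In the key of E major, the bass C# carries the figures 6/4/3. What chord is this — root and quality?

F# minor seventh

The figures 6/4/3 indicate a seventh chord in second inversion.
In second inversion the root lies a fourth above the bass: a fourth above C# in E major is F#.
The chord tones are C#, E, F#, A, giving F# minor seventh.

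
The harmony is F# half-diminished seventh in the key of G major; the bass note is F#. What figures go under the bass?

7

F# is the root of F# half-diminished seventh, so the chord is in root position.
A seventh chord in root position is figured 7/5/3, conventionally abbreviated 7.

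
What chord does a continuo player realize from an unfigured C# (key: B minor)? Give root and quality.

C# diminished

An unfigured bass indicates a triad in root position.
In root position the bass is the root, so the root is C#.
The chord tones are C#, E, G, giving C# diminished.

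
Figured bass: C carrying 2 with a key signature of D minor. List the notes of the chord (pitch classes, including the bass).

C, D, F, A

The written figures 2 are shorthand for 6/4/2: the 6/4 are implied.
A second above C in this key is D.
A fourth above C in this key is F.
A sixth above C in this key is A.
Together with the bass C, this spells D minor seventh in third inversion.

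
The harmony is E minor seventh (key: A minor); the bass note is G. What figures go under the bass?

6/5

G is the third of E minor seventh, so the chord is in first inversion.
A seventh chord in first inversion is figured 6/5/3, conventionally abbreviated 6/5.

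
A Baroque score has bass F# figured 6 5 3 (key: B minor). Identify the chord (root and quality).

The figures 6 5 3 indicate a seventh chord in first inversion.
In first inversion the root lies a sixth above the bass: a sixth above F# in B minor is D.
The chord tones are F#, A, C#, D, giving D major seventh.

D major seventh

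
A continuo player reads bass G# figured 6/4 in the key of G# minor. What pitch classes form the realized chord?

A fourth above G# in this key is C#.
A sixth above G# in this key is E.
Together with the bass G#, this spells C# minor in second inversion.

G#, C#, E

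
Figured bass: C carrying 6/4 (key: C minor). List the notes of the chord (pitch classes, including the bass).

C, F, Ab

A fourth above C in this key is F.
A sixth above C in this key is Ab.
Together with the bass C, this spells F minor in second inversion.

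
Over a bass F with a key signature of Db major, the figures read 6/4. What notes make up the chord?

A fourth above F in this key is Bb.
A sixth above F in this key is Db.
Together with the bass F, this spells Bb minor in second inversion.

F, Bb, Db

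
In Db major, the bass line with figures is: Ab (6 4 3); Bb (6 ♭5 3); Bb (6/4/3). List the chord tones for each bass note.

Ab (6/4/3): Ab, C, Db, F.
Bb (6/b5/3): Bb, Db, Fb, Gb.
Bb (6/4/3): Bb, Db, Eb, Gb.

Ab, C, Db, F | Bb, Db, Fb, Gb | Bb, Db, Eb, Gb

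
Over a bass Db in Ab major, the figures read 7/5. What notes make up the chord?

The written figures 7/5 are shorthand for 7/5/3: the 3 is implied.
A third above Db in this key is F.
A fifth above Db in this key is Ab.
A seventh above Db in this key is C.
Together with the bass Db, this spells Db major seventh in root position.

Db, F, Ab, C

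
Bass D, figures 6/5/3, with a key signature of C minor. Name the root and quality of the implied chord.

The figures 6/5/3 indicate a seventh chord in first inversion.
In first inversion the root lies a sixth above the bass: a sixth above D in C minor is Bb.
The chord tones are D, F, Ab, Bb, giving Bb dominant seventh.

Bb dominant seventh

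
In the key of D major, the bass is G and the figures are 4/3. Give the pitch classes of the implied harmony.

The written figures 4/3 are shorthand for 6/4/3: the 6 is implied.
A third above G in this key is B.
A fourth above G in this key is C#.
A sixth above G in this key is E.
Together with the bass G, this spells C# half-diminished seventh in second inversion.

G, B, C#, E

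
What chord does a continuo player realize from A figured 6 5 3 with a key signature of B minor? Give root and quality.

The figures 6 5 3 indicate a seventh chord in first inversion.
In first inversion the root lies a sixth above the bass: a sixth above A in B minor is F#.
The chord tones are A, C#, E, F#, giving F# minor seventh.

F# minor seventh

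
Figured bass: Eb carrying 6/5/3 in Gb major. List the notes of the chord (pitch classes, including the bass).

Eb, Gb, Bb, Cb

A third above Eb in this key is Gb.
A fifth above Eb in this key is Bb.
A sixth above Eb in this key is Cb.
Together with the bass Eb, this spells Cb major seventh in first inversion.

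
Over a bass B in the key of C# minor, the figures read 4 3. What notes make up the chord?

The written figures 4 3 are shorthand for 6/4/3: the 6 is implied.
A third above B in this key is D#.
A fourth above B in this key is E.
A sixth above B in this key is G#.
Together with the bass B, this spells E major seventh in second inversion.

B, D#, E, G#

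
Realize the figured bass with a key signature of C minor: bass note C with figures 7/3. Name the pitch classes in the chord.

C, Eb, G, Bb

The written figures 7/3 are shorthand for 7/5/3: the 5 is implied.
A third above C in this key is Eb.
A fifth above C in this key is G.
A seventh above C in this key is Bb.
Together with the bass C, this spells C minor seventh in root position.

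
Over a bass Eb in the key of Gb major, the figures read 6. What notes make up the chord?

The written figures 6 are shorthand for 6/3: the 3 is implied.
A third above Eb in this key is Gb.
A sixth above Eb in this key is Cb.
Together with the bass Eb, this spells Cb major in first inversion.

Eb, Gb, Cb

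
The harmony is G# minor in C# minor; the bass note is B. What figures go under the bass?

B is the third of G# minor, so the chord is in first inversion.
A triad in first inversion is figured 6/3, conventionally abbreviated 6.

6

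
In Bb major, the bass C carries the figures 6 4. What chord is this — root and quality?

F major

The figures 6 4 indicate a triad in second inversion.
In second inversion the root lies a fourth above the bass: a fourth above C in Bb major is F.
The chord tones are C, F, A, giving F major.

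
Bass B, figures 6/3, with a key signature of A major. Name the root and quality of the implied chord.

The figures 6/3 indicate a triad in first inversion.
In first inversion the root lies a sixth above the bass: a sixth above B in A major is G#.
The chord tones are B, D, G#, giving G# diminished.

G# diminished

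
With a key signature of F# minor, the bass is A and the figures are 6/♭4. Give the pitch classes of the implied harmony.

A, Db, F#

A fourth above A in this key is D, lowered to Db by the flat.
A sixth above A in this key is F#.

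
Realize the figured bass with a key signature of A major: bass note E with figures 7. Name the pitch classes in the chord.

The written figures 7 are shorthand for 7/5/3: the 5/3 are implied.
A third above E in this key is G#.
A fifth above E in this key is B.
A seventh above E in this key is D.
Together with the bass E, this spells E dominant seventh in root position.

E, G#, B, D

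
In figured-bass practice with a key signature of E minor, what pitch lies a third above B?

Counting 2 letter steps above B lands on D; in E minor, that letter is D.

D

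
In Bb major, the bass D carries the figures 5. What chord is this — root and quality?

D minor

The figures 5 indicate a triad in root position.
In root position the bass is the root, so the root is D.
The chord tones are D, F, A, giving D minor.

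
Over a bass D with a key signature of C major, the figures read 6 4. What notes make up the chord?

D, G, B

A fourth above D in this key is G.
A sixth above D in this key is B.
Together with the bass D, this spells G major in second inversion.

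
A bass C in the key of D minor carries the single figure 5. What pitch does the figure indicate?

Counting 4 letter steps above C lands on G; in D minor, that letter is G.

G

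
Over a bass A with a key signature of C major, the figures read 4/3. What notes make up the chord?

The written figures 4/3 are shorthand for 6/4/3: the 6 is implied.
A third above A in this key is C.
A fourth above A in this key is D.
A sixth above A in this key is F.
Together with the bass A, this spells D minor seventh in second inversion.

A, C, D, F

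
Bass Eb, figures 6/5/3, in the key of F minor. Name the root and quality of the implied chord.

The figures 6/5/3 indicate a seventh chord in first inversion.
In first inversion the root lies a sixth above the bass: a sixth above Eb in F minor is C.
The chord tones are Eb, G, Bb, C, giving C minor seventh.

C minor seventh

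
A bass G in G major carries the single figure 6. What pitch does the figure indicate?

Counting 5 letter steps above G lands on E; in G major, that letter is E.

E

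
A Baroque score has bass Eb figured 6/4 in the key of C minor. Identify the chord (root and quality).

Ab major

The figures 6/4 indicate a triad in second inversion.
In second inversion the root lies a fourth above the bass: a fourth above Eb in C minor is Ab.
The chord tones are Eb, Ab, C, giving Ab major.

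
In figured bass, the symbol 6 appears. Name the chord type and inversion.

6 is shorthand for 6/3.
Intervals of 6/3 above the bass form a triad; the bass is the third, so this is first inversion.

triad, first inversion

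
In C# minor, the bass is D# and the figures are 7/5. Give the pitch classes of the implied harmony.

The written figures 7/5 are shorthand for 7/5/3: the 3 is implied.
A third above D# in this key is F#.
A fifth above D# in this key is A.
A seventh above D# in this key is C#.
Together with the bass D#, this spells D# half-diminished seventh in root position.

D#, F#, A, C#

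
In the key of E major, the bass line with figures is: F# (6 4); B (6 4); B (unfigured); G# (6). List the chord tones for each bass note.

F#, B, D# | B, E, G# | B, D#, F# | G#, B, E

F# (6/4): F#, B, D#.
B (6/4): B, E, G#.
B (5/3): B, D#, F#.
G# (6/3): G#, B, E.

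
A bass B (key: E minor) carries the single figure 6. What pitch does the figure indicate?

G

Counting 5 letter steps above B lands on G; in E minor, that letter is G.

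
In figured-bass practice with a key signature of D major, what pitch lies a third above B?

D

Counting 2 letter steps above B lands on D; in D major, that letter is D.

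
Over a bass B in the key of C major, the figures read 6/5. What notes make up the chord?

The written figures 6/5 are shorthand for 6/5/3: the 3 is implied.
A third above B in this key is D.
A fifth above B in this key is F.
A sixth above B in this key is G.
Together with the bass B, this spells G dominant seventh in first inversion.

B, D, F, G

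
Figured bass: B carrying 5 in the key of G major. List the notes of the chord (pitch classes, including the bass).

B, D, F#

The written figures 5 are shorthand for 5/3: the 3 is implied.
A third above B in this key is D.
A fifth above B in this key is F#.
Together with the bass B, this spells B minor in root position.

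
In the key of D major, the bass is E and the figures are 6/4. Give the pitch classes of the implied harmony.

E, A, C#

A fourth above E in this key is A.
A sixth above E in this key is C#.
Together with the bass E, this spells A major in second inversion.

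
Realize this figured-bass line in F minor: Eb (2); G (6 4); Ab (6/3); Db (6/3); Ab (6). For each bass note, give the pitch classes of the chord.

Eb (6/4/2): Eb, F, Ab, C.
G (6/4): G, C, Eb.
Ab (6/3): Ab, C, F.
Db (6/3): Db, F, Bb.
Ab (6/3): Ab, C, F.

Eb, F, Ab, C | G, C, Eb | Ab, C, F | Db, F, Bb | Ab, C, F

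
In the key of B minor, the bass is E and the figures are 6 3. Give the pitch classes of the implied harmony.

E, G, C#

A third above E in this key is G.
A sixth above E in this key is C#.
Together with the bass E, this spells C# diminished in first inversion.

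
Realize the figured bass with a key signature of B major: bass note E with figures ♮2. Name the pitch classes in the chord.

The written figures ♮2 are shorthand for 6/4/2: the 6/4 are implied.
A second above E in this key is F#, made natural (F) by the ♮ figure.
A fourth above E in this key is A#.
A sixth above E in this key is C#.

E, F, A#, C#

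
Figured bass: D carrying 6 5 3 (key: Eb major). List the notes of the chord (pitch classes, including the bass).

A third above D in this key is F.
A fifth above D in this key is Ab.
A sixth above D in this key is Bb.
Together with the bass D, this spells Bb dominant seventh in first inversion.

D, F, Ab, Bb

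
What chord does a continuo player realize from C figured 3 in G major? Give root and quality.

C major

The figures 3 indicate a triad in root position.
In root position the bass is the root, so the root is C.
The chord tones are C, E, G, giving C major.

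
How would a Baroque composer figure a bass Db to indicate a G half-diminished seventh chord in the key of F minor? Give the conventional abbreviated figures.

Db is the fifth of G half-diminished seventh, so the chord is in second inversion.
A seventh chord in second inversion is figured 6/4/3, conventionally abbreviated 4/3.

4/3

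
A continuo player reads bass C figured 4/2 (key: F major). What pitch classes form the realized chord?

C, D, F, A

The written figures 4/2 are shorthand for 6/4/2: the 6 is implied.
A second above C in this key is D.
A fourth above C in this key is F.
A sixth above C in this key is A.
Together with the bass C, this spells D minor seventh in third inversion.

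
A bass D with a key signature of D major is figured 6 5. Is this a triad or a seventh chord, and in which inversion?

6 5 is shorthand for 6/5/3.
Intervals of 6/5/3 above the bass form a seventh chord; the bass is the third, so this is first inversion.

seventh chord, first inversion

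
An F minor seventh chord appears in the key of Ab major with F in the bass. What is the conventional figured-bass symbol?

F is the root of F minor seventh, so the chord is in root position.
A seventh chord in root position is figured 7/5/3, conventionally abbreviated 7.

7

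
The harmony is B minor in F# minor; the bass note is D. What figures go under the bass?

6

D is the third of B minor, so the chord is in first inversion.
A triad in first inversion is figured 6/3, conventionally abbreviated 6.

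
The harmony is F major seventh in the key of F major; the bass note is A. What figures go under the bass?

A is the third of F major seventh, so the chord is in first inversion.
A seventh chord in first inversion is figured 6/5/3, conventionally abbreviated 6/5.

6/5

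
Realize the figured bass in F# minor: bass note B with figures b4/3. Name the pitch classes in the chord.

B, D, Eb, G#

The written figures b4/3 are shorthand for 6/4/3: the 6 is implied.
A third above B in this key is D.
A fourth above B in this key is E, lowered to Eb by the flat.
A sixth above B in this key is G#.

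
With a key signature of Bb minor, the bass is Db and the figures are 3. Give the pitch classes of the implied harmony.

Db, F, Ab

The written figures 3 are shorthand for 5/3: the 5 is implied.
A third above Db in this key is F.
A fifth above Db in this key is Ab.
Together with the bass Db, this spells Db major in root position.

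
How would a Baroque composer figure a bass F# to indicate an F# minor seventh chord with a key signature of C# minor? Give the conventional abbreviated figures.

F# is the root of F# minor seventh, so the chord is in root position.
A seventh chord in root position is figured 7/5/3, conventionally abbreviated 7.

7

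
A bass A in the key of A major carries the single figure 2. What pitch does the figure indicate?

B

Counting 1 letter step above A lands on B; in A major, that letter is B.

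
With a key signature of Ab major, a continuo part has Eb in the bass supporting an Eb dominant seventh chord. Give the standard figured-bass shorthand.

Eb is the root of Eb dominant seventh, so the chord is in root position.
A seventh chord in root position is figured 7/5/3, conventionally abbreviated 7.

7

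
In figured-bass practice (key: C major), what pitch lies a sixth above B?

Counting 5 letter steps above B lands on G; in C major, that letter is G.

G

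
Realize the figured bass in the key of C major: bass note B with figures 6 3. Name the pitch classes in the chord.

A third above B in this key is D.
A sixth above B in this key is G.
Together with the bass B, this spells G major in first inversion.

B, D, G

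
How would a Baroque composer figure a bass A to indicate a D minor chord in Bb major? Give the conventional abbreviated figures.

A is the fifth of D minor, so the chord is in second inversion.
A triad in second inversion is figured 6/4, conventionally abbreviated 6/4.

6/4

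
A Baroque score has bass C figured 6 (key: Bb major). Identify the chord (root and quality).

A diminished

The figures 6 indicate a triad in first inversion.
In first inversion the root lies a sixth above the bass: a sixth above C in Bb major is A.
The chord tones are C, Eb, A, giving A diminished.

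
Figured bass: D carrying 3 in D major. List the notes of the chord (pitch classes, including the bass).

The written figures 3 are shorthand for 5/3: the 5 is implied.
A third above D in this key is F#.
A fifth above D in this key is A.
Together with the bass D, this spells D major in root position.

D, F#, A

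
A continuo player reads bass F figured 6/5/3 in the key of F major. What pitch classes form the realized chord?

F, A, C, D

A third above F in this key is A.
A fifth above F in this key is C.
A sixth above F in this key is D.
Together with the bass F, this spells D minor seventh in first inversion.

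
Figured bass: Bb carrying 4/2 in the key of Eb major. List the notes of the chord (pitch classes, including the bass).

Bb, C, Eb, G

The written figures 4/2 are shorthand for 6/4/2: the 6 is implied.
A second above Bb in this key is C.
A fourth above Bb in this key is Eb.
A sixth above Bb in this key is G.
Together with the bass Bb, this spells C minor seventh in third inversion.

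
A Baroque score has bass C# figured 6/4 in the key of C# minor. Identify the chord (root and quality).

F# minor

The figures 6/4 indicate a triad in second inversion.
In second inversion the root lies a fourth above the bass: a fourth above C# in C# minor is F#.
The chord tones are C#, F#, A, giving F# minor.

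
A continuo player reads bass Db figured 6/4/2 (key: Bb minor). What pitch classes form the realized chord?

A second above Db in this key is Eb.
A fourth above Db in this key is Gb.
A sixth above Db in this key is Bb.
Together with the bass Db, this spells Eb minor seventh in third inversion.

Db, Eb, Gb, Bb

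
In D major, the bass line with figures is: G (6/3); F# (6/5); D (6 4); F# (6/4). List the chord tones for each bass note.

G (6/3): G, B, E.
F# (6/5/3): F#, A, C#, D.
D (6/4): D, G, B.
F# (6/4): F#, B, D.

G, B, E | F#, A, C#, D | D, G, B | F#, B, D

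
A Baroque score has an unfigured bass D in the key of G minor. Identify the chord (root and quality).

D minor

An unfigured bass indicates a triad in root position.
In root position the bass is the root, so the root is D.
The chord tones are D, F, A, giving D minor.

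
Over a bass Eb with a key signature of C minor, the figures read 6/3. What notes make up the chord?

Eb, G, C

A third above Eb in this key is G.
A sixth above Eb in this key is C.
Together with the bass Eb, this spells C minor in first inversion.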